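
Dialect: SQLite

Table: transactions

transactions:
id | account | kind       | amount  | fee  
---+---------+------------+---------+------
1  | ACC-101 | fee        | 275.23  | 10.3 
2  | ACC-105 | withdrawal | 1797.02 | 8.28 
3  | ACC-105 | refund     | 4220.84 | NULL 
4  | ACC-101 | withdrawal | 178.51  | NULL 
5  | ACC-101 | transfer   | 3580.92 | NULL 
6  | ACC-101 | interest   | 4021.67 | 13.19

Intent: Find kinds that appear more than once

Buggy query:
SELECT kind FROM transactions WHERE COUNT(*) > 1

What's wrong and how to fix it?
Bug: COUNT(*) is an aggregate and cannot be used in WHERE

Fix: Group first, then use HAVING for the count condition

Corrected query:
SELECT kind FROM transactions GROUP BY kind HAVING COUNT(*) > 1

Result:
kind      
----------
withdrawal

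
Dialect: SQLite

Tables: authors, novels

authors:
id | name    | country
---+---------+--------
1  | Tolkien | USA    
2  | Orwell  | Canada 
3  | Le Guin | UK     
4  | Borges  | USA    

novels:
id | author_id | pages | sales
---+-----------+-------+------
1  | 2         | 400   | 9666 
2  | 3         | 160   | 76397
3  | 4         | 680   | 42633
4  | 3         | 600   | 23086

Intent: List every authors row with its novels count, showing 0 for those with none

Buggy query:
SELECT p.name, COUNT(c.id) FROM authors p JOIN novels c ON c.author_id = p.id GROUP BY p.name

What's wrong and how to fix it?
Bug: INNER JOIN drops authors rows that have no matching novels rows

Fix: Switch to LEFT JOIN to retain unmatched parent rows

Corrected query:
SELECT p.name, COUNT(c.id) FROM authors p LEFT JOIN novels c ON c.author_id = p.id GROUP BY p.name

Result:
name    | COUNT(c.id)
--------+------------
Borges  | 1          
Le Guin | 2          
Orwell  | 1          
Tolkien | 0          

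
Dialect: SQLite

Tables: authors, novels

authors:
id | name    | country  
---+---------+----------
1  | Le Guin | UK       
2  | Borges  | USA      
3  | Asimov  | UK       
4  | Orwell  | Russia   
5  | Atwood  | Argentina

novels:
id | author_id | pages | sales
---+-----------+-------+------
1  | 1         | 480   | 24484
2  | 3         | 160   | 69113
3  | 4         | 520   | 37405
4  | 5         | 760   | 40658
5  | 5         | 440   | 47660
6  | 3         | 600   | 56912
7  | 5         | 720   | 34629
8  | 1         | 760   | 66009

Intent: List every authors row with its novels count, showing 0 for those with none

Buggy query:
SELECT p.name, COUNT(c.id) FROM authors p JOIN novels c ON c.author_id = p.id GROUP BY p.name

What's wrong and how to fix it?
Bug: An inner join excludes parents with zero children

Fix: Switch to LEFT JOIN to retain unmatched parent rows

Corrected query:
SELECT p.name, COUNT(c.id) FROM authors p LEFT JOIN novels c ON c.author_id = p.id GROUP BY p.name

Result:
name    | COUNT(c.id)
--------+------------
Asimov  | 2          
Atwood  | 3          
Borges  | 0          
Le Guin | 2          
Orwell  | 1          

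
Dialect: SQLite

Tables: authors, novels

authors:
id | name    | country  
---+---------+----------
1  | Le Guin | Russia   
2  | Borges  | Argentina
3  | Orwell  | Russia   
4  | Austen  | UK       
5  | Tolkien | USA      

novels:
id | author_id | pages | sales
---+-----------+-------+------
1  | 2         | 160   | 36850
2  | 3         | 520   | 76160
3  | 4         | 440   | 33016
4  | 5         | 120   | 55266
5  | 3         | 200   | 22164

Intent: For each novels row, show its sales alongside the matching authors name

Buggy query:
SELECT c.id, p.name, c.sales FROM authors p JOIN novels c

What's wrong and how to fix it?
Bug: JOIN with no ON clause produces a cartesian product; every novels row pairs with every authors row

Fix: Specify the join condition linking the foreign key to the parent id

Corrected query:
SELECT c.id, p.name, c.sales FROM authors p JOIN novels c ON c.author_id = p.id

Result:
id | name    | sales
---+---------+------
1  | Borges  | 36850
2  | Orwell  | 76160
3  | Austen  | 33016
4  | Tolkien | 55266
5  | Orwell  | 22164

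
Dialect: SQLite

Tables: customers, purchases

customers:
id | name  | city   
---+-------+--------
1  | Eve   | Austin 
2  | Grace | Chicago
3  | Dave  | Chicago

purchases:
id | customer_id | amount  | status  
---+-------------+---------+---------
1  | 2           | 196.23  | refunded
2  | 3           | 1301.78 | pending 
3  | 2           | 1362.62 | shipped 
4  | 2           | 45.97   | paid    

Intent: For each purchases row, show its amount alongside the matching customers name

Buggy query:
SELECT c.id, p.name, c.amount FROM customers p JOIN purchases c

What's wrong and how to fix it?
Bug: JOIN with no ON clause produces a cartesian product; every purchases row pairs with every customers row

Fix: Specify the join condition linking the foreign key to the parent id

Corrected query:
SELECT c.id, p.name, c.amount FROM customers p JOIN purchases c ON c.customer_id = p.id

Result:
id | name  | amount 
---+-------+--------
1  | Grace | 196.23 
2  | Dave  | 1301.78
3  | Grace | 1362.62
4  | Grace | 45.97  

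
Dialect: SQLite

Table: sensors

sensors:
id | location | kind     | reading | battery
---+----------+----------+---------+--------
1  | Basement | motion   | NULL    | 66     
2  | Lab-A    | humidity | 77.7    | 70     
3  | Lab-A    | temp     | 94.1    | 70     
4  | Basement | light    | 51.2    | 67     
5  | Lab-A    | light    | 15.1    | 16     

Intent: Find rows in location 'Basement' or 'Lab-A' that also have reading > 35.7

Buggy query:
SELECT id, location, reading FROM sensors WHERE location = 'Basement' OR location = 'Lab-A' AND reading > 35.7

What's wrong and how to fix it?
Bug: AND binds tighter than OR, so this parses as location = 'Basement' OR (location = 'Lab-A' AND reading > 35.7)

Fix: Group the OR with parentheses (or use IN), then AND the threshold

Corrected query:
SELECT id, location, reading FROM sensors WHERE (location = 'Basement' OR location = 'Lab-A') AND reading > 35.7

Result:
id | location | reading
---+----------+--------
2  | Lab-A    | 77.7   
3  | Lab-A    | 94.1   
4  | Basement | 51.2   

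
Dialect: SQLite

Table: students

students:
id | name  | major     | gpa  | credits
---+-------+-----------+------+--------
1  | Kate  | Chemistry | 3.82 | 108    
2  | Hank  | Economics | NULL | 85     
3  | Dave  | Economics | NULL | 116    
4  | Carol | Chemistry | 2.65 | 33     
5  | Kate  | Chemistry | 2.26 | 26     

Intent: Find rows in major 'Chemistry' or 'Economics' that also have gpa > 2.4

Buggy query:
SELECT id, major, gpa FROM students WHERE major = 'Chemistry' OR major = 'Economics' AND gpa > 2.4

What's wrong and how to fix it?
Bug: Without parentheses, AND is evaluated before OR, so the gpa filter only applies to the 'Economics' branch

Fix: Group the OR with parentheses (or use IN), then AND the threshold

Corrected query:
SELECT id, major, gpa FROM students WHERE (major = 'Chemistry' OR major = 'Economics') AND gpa > 2.4

Result:
id | major     | gpa 
---+-----------+-----
1  | Chemistry | 3.82
4  | Chemistry | 2.65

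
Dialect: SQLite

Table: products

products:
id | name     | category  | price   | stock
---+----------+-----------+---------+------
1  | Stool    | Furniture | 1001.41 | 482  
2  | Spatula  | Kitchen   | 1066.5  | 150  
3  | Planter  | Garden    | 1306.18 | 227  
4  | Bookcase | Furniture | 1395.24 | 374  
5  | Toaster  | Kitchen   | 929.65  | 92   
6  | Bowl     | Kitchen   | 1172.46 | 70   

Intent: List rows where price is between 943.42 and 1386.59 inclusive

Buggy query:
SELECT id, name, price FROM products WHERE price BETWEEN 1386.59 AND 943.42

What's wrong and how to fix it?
Bug: The bounds are reversed; BETWEEN a AND b requires a <= b to match anything

Fix: Write BETWEEN 943.42 AND 1386.59

Corrected query:
SELECT id, name, price FROM products WHERE price BETWEEN 943.42 AND 1386.59

Result:
id | name    | price  
---+---------+--------
1  | Stool   | 1001.41
2  | Spatula | 1066.5 
3  | Planter | 1306.18
6  | Bowl    | 1172.46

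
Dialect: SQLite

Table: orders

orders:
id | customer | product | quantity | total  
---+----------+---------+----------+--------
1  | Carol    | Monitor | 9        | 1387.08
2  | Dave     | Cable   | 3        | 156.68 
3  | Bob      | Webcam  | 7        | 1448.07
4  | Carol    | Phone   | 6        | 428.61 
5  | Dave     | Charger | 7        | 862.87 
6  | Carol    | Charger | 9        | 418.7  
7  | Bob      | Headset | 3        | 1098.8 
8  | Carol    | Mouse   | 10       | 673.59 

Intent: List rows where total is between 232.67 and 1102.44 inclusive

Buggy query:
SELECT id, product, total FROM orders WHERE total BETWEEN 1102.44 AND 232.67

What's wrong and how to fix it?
Bug: BETWEEN expects the lower bound first; with 1102.44 AND 232.67 the range is empty

Fix: Write BETWEEN 232.67 AND 1102.44

Corrected query:
SELECT id, product, total FROM orders WHERE total BETWEEN 232.67 AND 1102.44

Result:
id | product | total 
---+---------+-------
4  | Phone   | 428.61
5  | Charger | 862.87
6  | Charger | 418.7 
7  | Headset | 1098.8
8  | Mouse   | 673.59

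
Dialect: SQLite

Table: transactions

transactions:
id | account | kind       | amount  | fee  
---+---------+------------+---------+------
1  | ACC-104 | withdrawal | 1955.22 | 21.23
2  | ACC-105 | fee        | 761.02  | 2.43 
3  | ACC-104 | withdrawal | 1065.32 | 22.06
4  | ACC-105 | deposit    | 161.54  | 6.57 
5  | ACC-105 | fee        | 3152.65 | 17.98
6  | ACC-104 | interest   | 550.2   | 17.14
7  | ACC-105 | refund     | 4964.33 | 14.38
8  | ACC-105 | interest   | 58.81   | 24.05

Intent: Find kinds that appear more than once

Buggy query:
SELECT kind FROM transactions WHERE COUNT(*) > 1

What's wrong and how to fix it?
Bug: COUNT(*) is an aggregate and cannot be used in WHERE

Fix: GROUP BY kind, then filter groups with HAVING COUNT(*) > 1

Corrected query:
SELECT kind FROM transactions GROUP BY kind HAVING COUNT(*) > 1

Result:
kind      
----------
fee       
interest  
withdrawal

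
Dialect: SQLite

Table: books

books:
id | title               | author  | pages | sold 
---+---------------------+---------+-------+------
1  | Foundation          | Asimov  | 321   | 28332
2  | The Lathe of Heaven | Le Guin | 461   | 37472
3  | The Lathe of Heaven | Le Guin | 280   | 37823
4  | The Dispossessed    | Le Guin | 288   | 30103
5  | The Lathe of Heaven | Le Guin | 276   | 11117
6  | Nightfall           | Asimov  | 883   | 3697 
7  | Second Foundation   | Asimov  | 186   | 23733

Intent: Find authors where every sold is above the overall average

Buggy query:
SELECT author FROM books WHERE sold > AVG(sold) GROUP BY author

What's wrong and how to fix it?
Bug: AVG() is an aggregate; it can't sit directly in WHERE

Fix: Compute the overall average in a scalar subquery and compare each group's MIN against it in HAVING

Corrected query:
SELECT author FROM books GROUP BY author HAVING MIN(sold) > (SELECT AVG(sold) FROM books)

Result:
(no rows)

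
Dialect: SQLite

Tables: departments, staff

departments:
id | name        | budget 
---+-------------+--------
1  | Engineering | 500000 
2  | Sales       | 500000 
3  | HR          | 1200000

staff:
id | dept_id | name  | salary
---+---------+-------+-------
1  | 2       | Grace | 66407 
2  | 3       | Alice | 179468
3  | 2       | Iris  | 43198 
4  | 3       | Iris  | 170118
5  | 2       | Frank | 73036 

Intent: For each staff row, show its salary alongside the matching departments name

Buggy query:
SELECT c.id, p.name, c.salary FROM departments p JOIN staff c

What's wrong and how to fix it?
Bug: JOIN with no ON clause produces a cartesian product; every staff row pairs with every departments row

Fix: Add ON c.dept_id = p.id to the JOIN

Corrected query:
SELECT c.id, p.name, c.salary FROM departments p JOIN staff c ON c.dept_id = p.id

Result:
id | name  | salary
---+-------+-------
1  | Sales | 66407 
2  | HR    | 179468
3  | Sales | 43198 
4  | HR    | 170118
5  | Sales | 73036 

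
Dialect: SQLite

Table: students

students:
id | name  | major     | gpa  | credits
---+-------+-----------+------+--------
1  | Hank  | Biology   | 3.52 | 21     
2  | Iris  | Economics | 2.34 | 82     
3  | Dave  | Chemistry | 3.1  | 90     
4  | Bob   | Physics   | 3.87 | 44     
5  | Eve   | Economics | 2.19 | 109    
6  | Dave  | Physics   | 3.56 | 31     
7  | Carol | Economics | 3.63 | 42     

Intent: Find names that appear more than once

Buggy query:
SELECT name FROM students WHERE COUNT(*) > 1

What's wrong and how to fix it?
Bug: COUNT(*) is an aggregate and cannot be used in WHERE

Fix: Group first, then use HAVING for the count condition

Corrected query:
SELECT name FROM students GROUP BY name HAVING COUNT(*) > 1

Result:
name
----
Dave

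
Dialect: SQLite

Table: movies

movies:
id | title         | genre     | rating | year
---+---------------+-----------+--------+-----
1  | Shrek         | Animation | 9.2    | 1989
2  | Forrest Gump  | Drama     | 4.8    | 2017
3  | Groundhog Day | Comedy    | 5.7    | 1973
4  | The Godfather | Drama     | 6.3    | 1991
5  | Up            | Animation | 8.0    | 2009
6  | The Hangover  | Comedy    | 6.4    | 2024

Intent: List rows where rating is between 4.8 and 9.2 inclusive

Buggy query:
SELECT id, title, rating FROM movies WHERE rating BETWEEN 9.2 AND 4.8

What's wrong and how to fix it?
Bug: BETWEEN expects the lower bound first; with 9.2 AND 4.8 the range is empty

Fix: Write BETWEEN 4.8 AND 9.2

Corrected query:
SELECT id, title, rating FROM movies WHERE rating BETWEEN 4.8 AND 9.2

Result:
id | title         | rating
---+---------------+-------
1  | Shrek         | 9.2   
2  | Forrest Gump  | 4.8   
3  | Groundhog Day | 5.7   
4  | The Godfather | 6.3   
5  | Up            | 8     
6  | The Hangover  | 6.4   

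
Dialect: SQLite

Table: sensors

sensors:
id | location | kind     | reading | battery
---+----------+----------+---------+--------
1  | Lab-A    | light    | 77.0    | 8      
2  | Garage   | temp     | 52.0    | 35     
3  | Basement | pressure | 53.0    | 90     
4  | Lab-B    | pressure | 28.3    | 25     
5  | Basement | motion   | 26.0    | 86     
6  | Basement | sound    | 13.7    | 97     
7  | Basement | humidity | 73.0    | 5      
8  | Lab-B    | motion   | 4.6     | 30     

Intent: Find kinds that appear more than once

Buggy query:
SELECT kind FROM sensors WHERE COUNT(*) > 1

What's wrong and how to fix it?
Bug: WHERE can't reference COUNT(*); aggregates are computed after WHERE

Fix: Group first, then use HAVING for the count condition

Corrected query:
SELECT kind FROM sensors GROUP BY kind HAVING COUNT(*) > 1

Result:
kind    
--------
motion  
pressure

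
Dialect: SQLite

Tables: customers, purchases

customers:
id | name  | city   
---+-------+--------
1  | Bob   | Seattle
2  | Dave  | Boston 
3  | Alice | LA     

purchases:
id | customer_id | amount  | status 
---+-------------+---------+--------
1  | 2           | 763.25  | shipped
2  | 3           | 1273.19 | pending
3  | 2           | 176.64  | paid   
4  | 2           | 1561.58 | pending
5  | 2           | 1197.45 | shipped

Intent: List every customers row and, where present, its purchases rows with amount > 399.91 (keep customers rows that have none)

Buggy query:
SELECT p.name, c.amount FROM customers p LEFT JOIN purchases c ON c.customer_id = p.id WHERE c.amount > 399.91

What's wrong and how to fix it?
Bug: Filtering c.amount in WHERE discards the NULL rows produced by LEFT JOIN, turning it into an inner join

Fix: Put 'c.amount > 399.91' in the JOIN's ON clause instead of WHERE

Corrected query:
SELECT p.name, c.amount FROM customers p LEFT JOIN purchases c ON c.customer_id = p.id AND c.amount > 399.91

Result:
name  | amount 
------+--------
Bob   | NULL   
Dave  | 763.25 
Dave  | 1197.45
Dave  | 1561.58
Alice | 1273.19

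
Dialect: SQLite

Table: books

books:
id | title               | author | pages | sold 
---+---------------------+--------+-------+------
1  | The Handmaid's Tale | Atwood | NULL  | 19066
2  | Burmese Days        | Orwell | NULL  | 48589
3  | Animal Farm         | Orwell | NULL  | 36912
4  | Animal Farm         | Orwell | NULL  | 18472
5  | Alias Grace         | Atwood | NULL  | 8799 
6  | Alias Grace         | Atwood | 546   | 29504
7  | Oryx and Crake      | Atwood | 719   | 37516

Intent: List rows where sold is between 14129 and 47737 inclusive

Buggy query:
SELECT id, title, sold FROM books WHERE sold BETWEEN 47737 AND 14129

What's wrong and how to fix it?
Bug: The bounds are reversed; BETWEEN a AND b requires a <= b to match anything

Fix: Swap the bounds so the smaller value comes first

Corrected query:
SELECT id, title, sold FROM books WHERE sold BETWEEN 14129 AND 47737

Result:
id | title               | sold 
---+---------------------+------
1  | The Handmaid's Tale | 19066
3  | Animal Farm         | 36912
4  | Animal Farm         | 18472
6  | Alias Grace         | 29504
7  | Oryx and Crake      | 37516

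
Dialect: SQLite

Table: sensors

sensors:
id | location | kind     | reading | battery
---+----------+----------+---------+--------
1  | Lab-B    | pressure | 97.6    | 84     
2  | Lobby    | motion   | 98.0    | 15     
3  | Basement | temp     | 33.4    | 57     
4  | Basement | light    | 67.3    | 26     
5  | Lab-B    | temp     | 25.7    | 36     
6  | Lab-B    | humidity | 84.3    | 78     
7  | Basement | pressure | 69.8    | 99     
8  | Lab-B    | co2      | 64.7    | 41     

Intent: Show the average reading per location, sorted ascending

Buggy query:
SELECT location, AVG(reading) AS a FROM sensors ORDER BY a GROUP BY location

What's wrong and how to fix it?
Bug: ORDER BY appears before GROUP BY; SQL clause order requires GROUP BY first

Fix: Reorder: SELECT … FROM … GROUP BY … ORDER BY …

Corrected query:
SELECT location, AVG(reading) AS a FROM sensors GROUP BY location ORDER BY a

Result:
location | a        
---------+----------
Basement | 56.833333
Lab-B    | 68.075   
Lobby    | 98       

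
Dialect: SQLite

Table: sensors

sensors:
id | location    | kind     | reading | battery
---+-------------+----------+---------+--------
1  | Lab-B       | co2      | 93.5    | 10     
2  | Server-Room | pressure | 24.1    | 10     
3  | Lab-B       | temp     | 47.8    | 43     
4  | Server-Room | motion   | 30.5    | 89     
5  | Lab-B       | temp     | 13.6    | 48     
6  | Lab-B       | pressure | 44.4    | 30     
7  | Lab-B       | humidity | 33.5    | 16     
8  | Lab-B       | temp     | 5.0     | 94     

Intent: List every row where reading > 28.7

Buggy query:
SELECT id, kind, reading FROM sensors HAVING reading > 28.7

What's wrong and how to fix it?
Bug: HAVING filters the output of aggregation, but this query has no GROUP BY and no aggregate functions, so SQLite rejects it (HAVING clause on a non-aggregate query); the condition here is per row

Fix: Replace HAVING with WHERE since the condition applies to individual rows

Corrected query:
SELECT id, kind, reading FROM sensors WHERE reading > 28.7

Result:
id | kind     | reading
---+----------+--------
1  | co2      | 93.5   
3  | temp     | 47.8   
4  | motion   | 30.5   
6  | pressure | 44.4   
7  | humidity | 33.5   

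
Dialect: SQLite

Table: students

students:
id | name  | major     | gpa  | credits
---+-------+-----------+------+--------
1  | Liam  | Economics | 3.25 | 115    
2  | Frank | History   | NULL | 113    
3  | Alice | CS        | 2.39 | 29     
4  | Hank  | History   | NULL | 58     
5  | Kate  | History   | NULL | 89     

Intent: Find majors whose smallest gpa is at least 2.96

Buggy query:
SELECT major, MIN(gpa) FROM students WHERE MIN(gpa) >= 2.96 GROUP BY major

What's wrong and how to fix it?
Bug: Aggregates like MIN are computed per group after WHERE runs

Fix: Use HAVING for the per-group MIN condition

Corrected query:
SELECT major, MIN(gpa) FROM students GROUP BY major HAVING MIN(gpa) >= 2.96

Result:
major     | MIN(gpa)
----------+---------
Economics | 3.25    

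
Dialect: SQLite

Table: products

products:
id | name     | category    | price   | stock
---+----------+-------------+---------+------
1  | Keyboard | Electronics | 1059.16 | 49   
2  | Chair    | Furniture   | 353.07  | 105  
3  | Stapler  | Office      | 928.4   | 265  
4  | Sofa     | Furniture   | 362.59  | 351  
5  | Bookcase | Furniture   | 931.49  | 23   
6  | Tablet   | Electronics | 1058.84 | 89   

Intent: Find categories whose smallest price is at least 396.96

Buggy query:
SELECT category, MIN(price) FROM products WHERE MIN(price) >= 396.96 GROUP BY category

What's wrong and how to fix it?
Bug: MIN() in WHERE is a misuse of aggregate

Fix: Use HAVING for the per-group MIN condition

Corrected query:
SELECT category, MIN(price) FROM products GROUP BY category HAVING MIN(price) >= 396.96

Result:
category    | MIN(price)
------------+-----------
Electronics | 1058.84   
Office      | 928.4     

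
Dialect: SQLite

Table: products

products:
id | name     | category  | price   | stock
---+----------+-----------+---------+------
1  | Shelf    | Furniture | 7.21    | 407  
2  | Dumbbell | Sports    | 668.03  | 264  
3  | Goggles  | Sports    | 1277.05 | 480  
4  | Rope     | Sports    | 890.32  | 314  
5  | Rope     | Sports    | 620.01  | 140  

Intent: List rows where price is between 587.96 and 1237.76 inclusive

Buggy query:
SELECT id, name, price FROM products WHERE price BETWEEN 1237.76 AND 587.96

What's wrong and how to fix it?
Bug: BETWEEN expects the lower bound first; with 1237.76 AND 587.96 the range is empty

Fix: Write BETWEEN 587.96 AND 1237.76

Corrected query:
SELECT id, name, price FROM products WHERE price BETWEEN 587.96 AND 1237.76

Result:
id | name     | price 
---+----------+-------
2  | Dumbbell | 668.03
4  | Rope     | 890.32
5  | Rope     | 620.01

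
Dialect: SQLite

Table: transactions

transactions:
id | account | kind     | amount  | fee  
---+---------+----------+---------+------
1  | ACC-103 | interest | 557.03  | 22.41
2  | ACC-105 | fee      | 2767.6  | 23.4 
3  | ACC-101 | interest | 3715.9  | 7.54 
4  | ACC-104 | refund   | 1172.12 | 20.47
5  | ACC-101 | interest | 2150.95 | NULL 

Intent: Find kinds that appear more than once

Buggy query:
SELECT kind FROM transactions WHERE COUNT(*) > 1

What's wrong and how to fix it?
Bug: WHERE can't reference COUNT(*); aggregates are computed after WHERE

Fix: GROUP BY kind, then filter groups with HAVING COUNT(*) > 1

Corrected query:
SELECT kind FROM transactions GROUP BY kind HAVING COUNT(*) > 1

Result:
kind    
--------
interest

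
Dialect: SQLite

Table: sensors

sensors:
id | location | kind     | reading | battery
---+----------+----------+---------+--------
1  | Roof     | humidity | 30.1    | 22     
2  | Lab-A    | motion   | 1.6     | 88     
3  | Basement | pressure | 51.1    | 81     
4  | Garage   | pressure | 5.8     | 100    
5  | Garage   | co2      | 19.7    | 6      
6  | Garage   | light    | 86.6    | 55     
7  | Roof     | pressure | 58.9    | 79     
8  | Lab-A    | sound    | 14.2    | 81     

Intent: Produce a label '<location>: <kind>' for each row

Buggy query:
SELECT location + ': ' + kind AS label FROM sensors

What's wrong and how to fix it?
Bug: SQLite uses || for string concatenation; + coerces text to numbers (yielding 0)

Fix: Replace + with || to concatenate text

Corrected query:
SELECT location || ': ' || kind AS label FROM sensors

Result:
label             
------------------
Roof: humidity    
Lab-A: motion     
Basement: pressure
Garage: pressure  
Garage: co2       
Garage: light     
Roof: pressure    
Lab-A: sound      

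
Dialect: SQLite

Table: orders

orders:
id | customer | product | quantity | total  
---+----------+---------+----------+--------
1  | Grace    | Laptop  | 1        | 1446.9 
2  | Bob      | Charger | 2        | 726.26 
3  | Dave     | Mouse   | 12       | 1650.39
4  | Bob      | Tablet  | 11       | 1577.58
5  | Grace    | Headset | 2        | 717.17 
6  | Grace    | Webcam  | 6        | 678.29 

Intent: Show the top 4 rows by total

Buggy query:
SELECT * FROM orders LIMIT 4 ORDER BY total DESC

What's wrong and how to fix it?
Bug: LIMIT must come after ORDER BY

Fix: Sort with ORDER BY, then apply LIMIT

Corrected query:
SELECT * FROM orders ORDER BY total DESC LIMIT 4

Result:
id | customer | product | quantity | total  
---+----------+---------+----------+--------
3  | Dave     | Mouse   | 12       | 1650.39
4  | Bob      | Tablet  | 11       | 1577.58
1  | Grace    | Laptop  | 1        | 1446.9 
2  | Bob      | Charger | 2        | 726.26 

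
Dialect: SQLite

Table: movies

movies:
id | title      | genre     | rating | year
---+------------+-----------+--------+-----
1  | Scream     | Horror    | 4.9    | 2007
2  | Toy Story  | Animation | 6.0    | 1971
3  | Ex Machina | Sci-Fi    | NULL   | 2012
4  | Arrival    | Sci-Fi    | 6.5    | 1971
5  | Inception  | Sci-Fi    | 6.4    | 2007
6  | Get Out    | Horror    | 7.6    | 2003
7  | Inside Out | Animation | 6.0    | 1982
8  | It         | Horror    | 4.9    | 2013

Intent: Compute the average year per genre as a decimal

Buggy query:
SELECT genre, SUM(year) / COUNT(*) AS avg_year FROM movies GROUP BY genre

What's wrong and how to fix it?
Bug: Both operands are integers, so '/' performs integer division and truncates

Fix: Multiply by 1.0 (or CAST to REAL) to force floating-point division

Corrected query:
SELECT genre, SUM(year) * 1.0 / COUNT(*) AS avg_year FROM movies GROUP BY genre

Result:
genre     | avg_year   
----------+------------
Animation | 1976.5     
Horror    | 2007.666667
Sci-Fi    | 1996.666667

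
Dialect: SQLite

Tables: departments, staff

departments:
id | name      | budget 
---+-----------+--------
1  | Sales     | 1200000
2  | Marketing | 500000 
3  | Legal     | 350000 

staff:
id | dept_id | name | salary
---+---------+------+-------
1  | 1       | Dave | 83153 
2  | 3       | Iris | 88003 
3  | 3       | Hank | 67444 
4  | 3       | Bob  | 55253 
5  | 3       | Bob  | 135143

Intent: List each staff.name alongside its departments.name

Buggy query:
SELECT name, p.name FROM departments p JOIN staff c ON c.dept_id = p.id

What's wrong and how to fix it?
Bug: Both tables have a 'name' column; the unqualified reference is ambiguous

Fix: Qualify the column with its table alias (c.name)

Corrected query:
SELECT c.name, p.name FROM departments p JOIN staff c ON c.dept_id = p.id

Result:
name | name 
-----+------
Dave | Sales
Iris | Legal
Hank | Legal
Bob  | Legal
Bob  | Legal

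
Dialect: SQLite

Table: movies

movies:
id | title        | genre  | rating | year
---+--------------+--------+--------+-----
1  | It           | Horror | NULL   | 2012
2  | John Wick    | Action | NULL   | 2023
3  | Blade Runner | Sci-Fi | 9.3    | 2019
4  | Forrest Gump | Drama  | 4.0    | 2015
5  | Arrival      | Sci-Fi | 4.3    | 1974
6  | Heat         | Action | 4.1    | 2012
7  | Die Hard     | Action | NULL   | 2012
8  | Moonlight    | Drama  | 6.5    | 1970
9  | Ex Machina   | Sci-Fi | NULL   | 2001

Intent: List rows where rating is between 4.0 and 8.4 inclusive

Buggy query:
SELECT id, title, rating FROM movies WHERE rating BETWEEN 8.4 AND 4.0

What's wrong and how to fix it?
Bug: BETWEEN expects the lower bound first; with 8.4 AND 4.0 the range is empty

Fix: Write BETWEEN 4.0 AND 8.4

Corrected query:
SELECT id, title, rating FROM movies WHERE rating BETWEEN 4.0 AND 8.4

Result:
id | title        | rating
---+--------------+-------
4  | Forrest Gump | 4     
5  | Arrival      | 4.3   
6  | Heat         | 4.1   
8  | Moonlight    | 6.5   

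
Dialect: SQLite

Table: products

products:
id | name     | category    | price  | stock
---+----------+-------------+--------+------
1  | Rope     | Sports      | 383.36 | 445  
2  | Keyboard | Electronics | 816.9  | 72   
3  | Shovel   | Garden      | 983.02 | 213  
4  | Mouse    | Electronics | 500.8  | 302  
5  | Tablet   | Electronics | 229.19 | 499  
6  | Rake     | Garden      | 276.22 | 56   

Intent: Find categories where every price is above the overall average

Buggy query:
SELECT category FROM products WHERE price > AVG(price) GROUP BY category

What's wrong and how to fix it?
Bug: AVG() is an aggregate; it can't sit directly in WHERE

Fix: Compute the overall average in a scalar subquery and compare each group's MIN against it in HAVING

Corrected query:
SELECT category FROM products GROUP BY category HAVING MIN(price) > (SELECT AVG(price) FROM products)

Result:
(no rows)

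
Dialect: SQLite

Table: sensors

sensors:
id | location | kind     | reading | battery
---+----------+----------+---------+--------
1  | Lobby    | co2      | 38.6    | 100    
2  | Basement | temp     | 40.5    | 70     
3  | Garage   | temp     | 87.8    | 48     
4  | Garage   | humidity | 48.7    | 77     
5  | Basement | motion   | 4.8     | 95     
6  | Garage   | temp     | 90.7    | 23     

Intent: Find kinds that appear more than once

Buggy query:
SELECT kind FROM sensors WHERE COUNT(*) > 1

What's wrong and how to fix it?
Bug: WHERE can't reference COUNT(*); aggregates are computed after WHERE

Fix: Group first, then use HAVING for the count condition

Corrected query:
SELECT kind FROM sensors GROUP BY kind HAVING COUNT(*) > 1

Result:
kind
----
temp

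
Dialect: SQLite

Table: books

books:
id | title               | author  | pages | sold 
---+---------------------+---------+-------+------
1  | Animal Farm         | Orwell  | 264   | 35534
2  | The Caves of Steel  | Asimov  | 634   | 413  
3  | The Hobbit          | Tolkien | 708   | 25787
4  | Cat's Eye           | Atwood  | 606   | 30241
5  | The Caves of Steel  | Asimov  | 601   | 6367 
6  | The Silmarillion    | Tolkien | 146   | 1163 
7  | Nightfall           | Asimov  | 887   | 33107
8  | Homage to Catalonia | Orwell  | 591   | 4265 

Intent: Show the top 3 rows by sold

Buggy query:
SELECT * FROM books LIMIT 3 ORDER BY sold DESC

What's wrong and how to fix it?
Bug: LIMIT must come after ORDER BY

Fix: Sort with ORDER BY, then apply LIMIT

Corrected query:
SELECT * FROM books ORDER BY sold DESC LIMIT 3

Result:
id | title       | author | pages | sold 
---+-------------+--------+-------+------
1  | Animal Farm | Orwell | 264   | 35534
7  | Nightfall   | Asimov | 887   | 33107
4  | Cat's Eye   | Atwood | 606   | 30241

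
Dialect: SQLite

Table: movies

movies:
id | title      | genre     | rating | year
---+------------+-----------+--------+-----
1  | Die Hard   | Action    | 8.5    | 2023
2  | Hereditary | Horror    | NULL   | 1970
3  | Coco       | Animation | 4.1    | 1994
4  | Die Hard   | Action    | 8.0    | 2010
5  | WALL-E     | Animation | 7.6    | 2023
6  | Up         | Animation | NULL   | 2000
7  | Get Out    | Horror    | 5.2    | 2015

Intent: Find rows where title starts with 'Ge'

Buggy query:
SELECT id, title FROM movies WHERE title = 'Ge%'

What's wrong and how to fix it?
Bug: '=' compares the literal string including the % character; pattern matching needs LIKE

Fix: Replace '=' with LIKE so 'Ge%' is treated as a pattern

Corrected query:
SELECT id, title FROM movies WHERE title LIKE 'Ge%'

Result:
id | title  
---+--------
7  | Get Out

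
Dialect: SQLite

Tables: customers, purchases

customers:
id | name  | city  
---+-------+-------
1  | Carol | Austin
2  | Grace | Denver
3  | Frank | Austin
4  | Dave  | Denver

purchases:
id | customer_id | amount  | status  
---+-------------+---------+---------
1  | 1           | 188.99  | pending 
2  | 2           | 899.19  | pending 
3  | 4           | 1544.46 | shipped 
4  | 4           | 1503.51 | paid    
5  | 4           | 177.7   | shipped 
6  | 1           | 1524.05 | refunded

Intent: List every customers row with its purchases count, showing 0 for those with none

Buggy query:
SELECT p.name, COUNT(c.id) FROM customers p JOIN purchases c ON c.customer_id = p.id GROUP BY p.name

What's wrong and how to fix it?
Bug: An inner join excludes parents with zero children

Fix: Switch to LEFT JOIN to retain unmatched parent rows

Corrected query:
SELECT p.name, COUNT(c.id) FROM customers p LEFT JOIN purchases c ON c.customer_id = p.id GROUP BY p.name

Result:
name  | COUNT(c.id)
------+------------
Carol | 2          
Dave  | 3          
Frank | 0          
Grace | 1          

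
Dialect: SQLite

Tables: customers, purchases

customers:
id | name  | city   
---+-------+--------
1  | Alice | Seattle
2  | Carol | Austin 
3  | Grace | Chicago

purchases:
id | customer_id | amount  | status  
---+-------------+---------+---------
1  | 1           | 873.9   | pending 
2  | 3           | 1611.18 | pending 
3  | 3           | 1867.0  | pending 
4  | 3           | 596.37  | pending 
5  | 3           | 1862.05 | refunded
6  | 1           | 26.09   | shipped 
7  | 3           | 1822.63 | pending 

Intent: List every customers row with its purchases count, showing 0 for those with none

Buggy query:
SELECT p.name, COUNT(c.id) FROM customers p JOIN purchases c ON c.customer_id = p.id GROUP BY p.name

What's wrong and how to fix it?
Bug: An inner join excludes parents with zero children

Fix: Use LEFT JOIN so parents without children still appear (COUNT(c.id) gives 0)

Corrected query:
SELECT p.name, COUNT(c.id) FROM customers p LEFT JOIN purchases c ON c.customer_id = p.id GROUP BY p.name

Result:
name  | COUNT(c.id)
------+------------
Alice | 2          
Carol | 0          
Grace | 5          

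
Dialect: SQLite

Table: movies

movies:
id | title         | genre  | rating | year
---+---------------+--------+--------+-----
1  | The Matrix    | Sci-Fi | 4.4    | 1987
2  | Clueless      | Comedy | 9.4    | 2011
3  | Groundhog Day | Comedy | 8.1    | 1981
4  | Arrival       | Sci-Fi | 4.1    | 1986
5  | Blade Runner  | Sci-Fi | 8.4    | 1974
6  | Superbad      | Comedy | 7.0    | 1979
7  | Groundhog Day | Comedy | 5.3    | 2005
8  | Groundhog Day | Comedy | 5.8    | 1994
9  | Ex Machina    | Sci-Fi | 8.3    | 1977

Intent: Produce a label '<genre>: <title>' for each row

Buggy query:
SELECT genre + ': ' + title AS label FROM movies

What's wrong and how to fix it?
Bug: SQLite uses || for string concatenation; + coerces text to numbers (yielding 0)

Fix: Use the || operator for string concatenation

Corrected query:
SELECT genre || ': ' || title AS label FROM movies

Result:
label                
---------------------
Sci-Fi: The Matrix   
Comedy: Clueless     
Comedy: Groundhog Day
Sci-Fi: Arrival      
Sci-Fi: Blade Runner 
Comedy: Superbad     
Comedy: Groundhog Day
Comedy: Groundhog Day
Sci-Fi: Ex Machina   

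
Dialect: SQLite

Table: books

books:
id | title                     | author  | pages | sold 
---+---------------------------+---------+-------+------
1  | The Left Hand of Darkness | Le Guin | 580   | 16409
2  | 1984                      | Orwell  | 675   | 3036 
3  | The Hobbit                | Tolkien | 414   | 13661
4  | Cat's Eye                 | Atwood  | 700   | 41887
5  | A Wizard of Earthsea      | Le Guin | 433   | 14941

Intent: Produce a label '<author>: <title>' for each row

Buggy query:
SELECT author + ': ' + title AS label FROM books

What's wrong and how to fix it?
Bug: '+' is numeric addition; on text columns SQLite converts them to 0 instead of concatenating

Fix: Use the || operator for string concatenation

Corrected query:
SELECT author || ': ' || title AS label FROM books

Result:
label                             
----------------------------------
Le Guin: The Left Hand of Darkness
Orwell: 1984                      
Tolkien: The Hobbit               
Atwood: Cat's Eye                 
Le Guin: A Wizard of Earthsea     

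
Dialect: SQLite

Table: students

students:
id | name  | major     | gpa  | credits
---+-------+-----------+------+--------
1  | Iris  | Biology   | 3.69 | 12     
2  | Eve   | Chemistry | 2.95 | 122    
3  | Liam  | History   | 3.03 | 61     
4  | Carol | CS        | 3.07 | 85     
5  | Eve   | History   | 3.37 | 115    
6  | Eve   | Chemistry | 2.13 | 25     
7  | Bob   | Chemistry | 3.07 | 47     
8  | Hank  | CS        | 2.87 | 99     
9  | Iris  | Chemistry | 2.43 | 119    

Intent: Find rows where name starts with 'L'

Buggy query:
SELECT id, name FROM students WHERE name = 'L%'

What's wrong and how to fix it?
Bug: Wildcards only work with LIKE; '=' treats '%' as a literal character

Fix: Use LIKE for wildcard pattern matching

Corrected query:
SELECT id, name FROM students WHERE name LIKE 'L%'

Result:
id | name
---+-----
3  | Liam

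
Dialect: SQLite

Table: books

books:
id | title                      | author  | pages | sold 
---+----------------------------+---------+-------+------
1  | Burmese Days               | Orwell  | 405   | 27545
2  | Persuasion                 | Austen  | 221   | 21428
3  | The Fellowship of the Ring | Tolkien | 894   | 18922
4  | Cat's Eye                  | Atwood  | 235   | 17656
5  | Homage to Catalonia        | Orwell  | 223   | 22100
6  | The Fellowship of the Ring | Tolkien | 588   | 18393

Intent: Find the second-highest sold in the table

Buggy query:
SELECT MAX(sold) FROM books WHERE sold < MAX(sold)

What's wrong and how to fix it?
Bug: MAX(sold) on the right of the comparison is an aggregate-in-WHERE error

Fix: Compute the overall MAX in a subquery, then take MAX of rows below it

Corrected query:
SELECT MAX(sold) FROM books WHERE sold < (SELECT MAX(sold) FROM books)

Result:
MAX(sold)
---------
22100    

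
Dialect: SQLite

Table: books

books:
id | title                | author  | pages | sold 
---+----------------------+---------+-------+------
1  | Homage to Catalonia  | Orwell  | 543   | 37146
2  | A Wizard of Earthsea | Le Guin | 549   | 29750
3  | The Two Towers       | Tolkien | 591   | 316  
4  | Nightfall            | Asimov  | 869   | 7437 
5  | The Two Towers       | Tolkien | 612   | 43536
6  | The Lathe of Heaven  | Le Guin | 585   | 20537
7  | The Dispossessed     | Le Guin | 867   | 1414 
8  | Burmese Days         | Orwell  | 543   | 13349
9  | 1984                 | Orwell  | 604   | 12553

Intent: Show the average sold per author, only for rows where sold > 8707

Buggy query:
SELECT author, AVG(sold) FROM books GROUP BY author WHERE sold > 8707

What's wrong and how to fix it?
Bug: Row-level WHERE must come before GROUP BY in the clause order

Fix: Place WHERE between FROM and GROUP BY

Corrected query:
SELECT author, AVG(sold) FROM books WHERE sold > 8707 GROUP BY author

Result:
author  | AVG(sold)
--------+----------
Le Guin | 25143.5  
Orwell  | 21016    
Tolkien | 43536    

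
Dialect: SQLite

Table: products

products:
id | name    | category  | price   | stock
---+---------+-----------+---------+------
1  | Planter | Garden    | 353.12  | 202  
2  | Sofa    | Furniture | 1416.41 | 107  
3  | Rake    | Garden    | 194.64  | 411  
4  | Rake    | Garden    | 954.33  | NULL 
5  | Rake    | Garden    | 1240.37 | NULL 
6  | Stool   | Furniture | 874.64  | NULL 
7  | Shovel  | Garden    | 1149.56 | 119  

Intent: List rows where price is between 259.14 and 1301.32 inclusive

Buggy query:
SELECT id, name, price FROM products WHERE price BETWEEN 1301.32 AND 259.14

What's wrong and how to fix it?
Bug: BETWEEN expects the lower bound first; with 1301.32 AND 259.14 the range is empty

Fix: Write BETWEEN 259.14 AND 1301.32

Corrected query:
SELECT id, name, price FROM products WHERE price BETWEEN 259.14 AND 1301.32

Result:
id | name    | price  
---+---------+--------
1  | Planter | 353.12 
4  | Rake    | 954.33 
5  | Rake    | 1240.37
6  | Stool   | 874.64 
7  | Shovel  | 1149.56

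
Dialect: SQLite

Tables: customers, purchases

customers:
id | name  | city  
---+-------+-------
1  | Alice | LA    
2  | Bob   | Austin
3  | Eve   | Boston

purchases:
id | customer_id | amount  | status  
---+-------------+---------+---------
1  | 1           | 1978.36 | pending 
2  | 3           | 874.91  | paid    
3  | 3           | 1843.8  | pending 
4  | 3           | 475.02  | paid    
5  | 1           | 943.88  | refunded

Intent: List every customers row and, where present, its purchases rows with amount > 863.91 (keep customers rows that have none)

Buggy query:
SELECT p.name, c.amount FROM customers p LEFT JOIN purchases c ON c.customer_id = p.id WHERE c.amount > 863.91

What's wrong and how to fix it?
Bug: A WHERE condition on the right-hand table after LEFT JOIN drops unmatched parents

Fix: Move the right-table condition into the ON clause so unmatched parents are kept

Corrected query:
SELECT p.name, c.amount FROM customers p LEFT JOIN purchases c ON c.customer_id = p.id AND c.amount > 863.91

Result:
name  | amount 
------+--------
Alice | 943.88 
Alice | 1978.36
Bob   | NULL   
Eve   | 874.91 
Eve   | 1843.8 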